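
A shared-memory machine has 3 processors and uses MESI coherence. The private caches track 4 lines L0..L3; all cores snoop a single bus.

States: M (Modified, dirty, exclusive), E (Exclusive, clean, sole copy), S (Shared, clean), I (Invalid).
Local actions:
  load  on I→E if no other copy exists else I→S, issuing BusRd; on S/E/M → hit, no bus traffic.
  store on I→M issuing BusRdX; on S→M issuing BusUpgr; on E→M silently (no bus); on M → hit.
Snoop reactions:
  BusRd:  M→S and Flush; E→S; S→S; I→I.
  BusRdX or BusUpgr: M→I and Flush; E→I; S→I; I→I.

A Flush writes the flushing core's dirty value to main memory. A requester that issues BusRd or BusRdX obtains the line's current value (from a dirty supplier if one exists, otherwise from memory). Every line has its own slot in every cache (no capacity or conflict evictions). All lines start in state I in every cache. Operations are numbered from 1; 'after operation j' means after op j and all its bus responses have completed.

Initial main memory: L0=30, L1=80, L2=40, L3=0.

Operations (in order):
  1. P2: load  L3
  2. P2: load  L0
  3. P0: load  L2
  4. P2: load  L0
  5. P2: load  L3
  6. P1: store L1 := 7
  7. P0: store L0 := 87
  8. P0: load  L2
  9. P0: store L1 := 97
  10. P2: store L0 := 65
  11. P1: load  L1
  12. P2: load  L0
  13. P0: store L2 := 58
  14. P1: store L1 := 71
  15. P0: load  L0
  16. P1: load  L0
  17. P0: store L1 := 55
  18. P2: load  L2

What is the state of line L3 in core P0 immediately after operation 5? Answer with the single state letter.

state = I

1. P2: load  L3  bus=[BusRd]  L3: P0=I P1=I P2=E  mem[L3]=0
2. P2: load  L0  bus=[BusRd]  L0: P0=I P1=I P2=E  mem[L0]=30
3. P0: load  L2  bus=[BusRd]  L2: P0=E P1=I P2=I  mem[L2]=40
4. P2: load  L0  bus=[-]  L0: P0=I P1=I P2=E  mem[L0]=30
5. P2: load  L3  bus=[-]  L3: P0=I P1=I P2=E  mem[L3]=0
6. P1: store L1 := 7  bus=[BusRdX]  L1: P0=I P1=M P2=I  mem[L1]=80
7. P0: store L0 := 87  bus=[BusRdX]  L0: P0=M P1=I P2=I  mem[L0]=30
8. P0: load  L2  bus=[-]  L2: P0=E P1=I P2=I  mem[L2]=40
9. P0: store L1 := 97  bus=[BusRdX,Flush]  L1: P0=M P1=I P2=I  mem[L1]=7
10. P2: store L0 := 65  bus=[BusRdX,Flush]  L0: P0=I P1=I P2=M  mem[L0]=87
11. P1: load  L1  bus=[BusRd,Flush]  L1: P0=S P1=S P2=I  mem[L1]=97
12. P2: load  L0  bus=[-]  L0: P0=I P1=I P2=M  mem[L0]=87
13. P0: store L2 := 58  bus=[-]  L2: P0=M P1=I P2=I  mem[L2]=40
14. P1: store L1 := 71  bus=[BusUpgr]  L1: P0=I P1=M P2=I  mem[L1]=97
15. P0: load  L0  bus=[BusRd,Flush]  L0: P0=S P1=I P2=S  mem[L0]=65
16. P1: load  L0  bus=[BusRd]  L0: P0=S P1=S P2=S  mem[L0]=65
17. P0: store L1 := 55  bus=[BusRdX,Flush]  L1: P0=M P1=I P2=I  mem[L1]=71
18. P2: load  L2  bus=[BusRd,Flush]  L2: P0=S P1=I P2=S  mem[L2]=58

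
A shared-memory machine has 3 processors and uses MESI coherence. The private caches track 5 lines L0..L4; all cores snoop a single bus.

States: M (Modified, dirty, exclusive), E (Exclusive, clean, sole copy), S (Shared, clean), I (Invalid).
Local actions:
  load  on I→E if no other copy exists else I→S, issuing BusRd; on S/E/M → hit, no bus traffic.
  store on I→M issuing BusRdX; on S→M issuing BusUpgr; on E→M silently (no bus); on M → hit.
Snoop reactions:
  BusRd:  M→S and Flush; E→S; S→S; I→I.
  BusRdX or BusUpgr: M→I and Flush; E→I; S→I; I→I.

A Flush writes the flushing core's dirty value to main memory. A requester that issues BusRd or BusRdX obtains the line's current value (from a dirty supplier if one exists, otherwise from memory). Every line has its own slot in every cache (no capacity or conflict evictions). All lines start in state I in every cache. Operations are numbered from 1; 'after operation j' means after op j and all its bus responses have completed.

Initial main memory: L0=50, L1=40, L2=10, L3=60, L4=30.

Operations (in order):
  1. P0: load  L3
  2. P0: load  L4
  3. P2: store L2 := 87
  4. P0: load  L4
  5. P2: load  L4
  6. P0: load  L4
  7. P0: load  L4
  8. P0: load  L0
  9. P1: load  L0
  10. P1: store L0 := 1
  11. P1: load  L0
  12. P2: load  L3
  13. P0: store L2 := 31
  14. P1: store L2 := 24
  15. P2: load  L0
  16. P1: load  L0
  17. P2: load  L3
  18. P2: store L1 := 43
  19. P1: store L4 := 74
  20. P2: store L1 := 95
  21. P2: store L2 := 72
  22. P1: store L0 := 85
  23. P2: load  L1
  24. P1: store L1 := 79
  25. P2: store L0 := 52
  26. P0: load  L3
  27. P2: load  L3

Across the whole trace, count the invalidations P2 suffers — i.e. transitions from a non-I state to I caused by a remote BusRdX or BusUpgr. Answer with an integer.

invalidations = 4

[1] P0: load  L3 | P0:E(60), P1:I, P2:I | bus: BusRd
[2] P0: load  L4 | P0:E(30), P1:I, P2:I | bus: BusRd
[3] P2: store L2 := 87 | P0:I, P1:I, P2:M(87) | bus: BusRdX
[4] P0: load  L4 | P0:E(30), P1:I, P2:I | bus: none
[5] P2: load  L4 | P0:S(30), P1:I, P2:S(30) | bus: BusRd
[6] P0: load  L4 | P0:S(30), P1:I, P2:S(30) | bus: none
[7] P0: load  L4 | P0:S(30), P1:I, P2:S(30) | bus: none
[8] P0: load  L0 | P0:E(50), P1:I, P2:I | bus: BusRd
[9] P1: load  L0 | P0:S(50), P1:S(50), P2:I | bus: BusRd
[10] P1: store L0 := 1 | P0:I, P1:M(1), P2:I | bus: BusUpgr
[11] P1: load  L0 | P0:I, P1:M(1), P2:I | bus: none
[12] P2: load  L3 | P0:S(60), P1:I, P2:S(60) | bus: BusRd
[13] P0: store L2 := 31 | P0:M(31), P1:I, P2:I | bus: BusRdX,Flush
[14] P1: store L2 := 24 | P0:I, P1:M(24), P2:I | bus: BusRdX,Flush
[15] P2: load  L0 | P0:I, P1:S(1), P2:S(1) | bus: BusRd,Flush
[16] P1: load  L0 | P0:I, P1:S(1), P2:S(1) | bus: none
[17] P2: load  L3 | P0:S(60), P1:I, P2:S(60) | bus: none
[18] P2: store L1 := 43 | P0:I, P1:I, P2:M(43) | bus: BusRdX
[19] P1: store L4 := 74 | P0:I, P1:M(74), P2:I | bus: BusRdX
[20] P2: store L1 := 95 | P0:I, P1:I, P2:M(95) | bus: none
[21] P2: store L2 := 72 | P0:I, P1:I, P2:M(72) | bus: BusRdX,Flush
[22] P1: store L0 := 85 | P0:I, P1:M(85), P2:I | bus: BusUpgr
[23] P2: load  L1 | P0:I, P1:I, P2:M(95) | bus: none
[24] P1: store L1 := 79 | P0:I, P1:M(79), P2:I | bus: BusRdX,Flush
[25] P2: store L0 := 52 | P0:I, P1:I, P2:M(52) | bus: BusRdX,Flush
[26] P0: load  L3 | P0:S(60), P1:I, P2:S(60) | bus: none
[27] P2: load  L3 | P0:S(60), P1:I, P2:S(60) | bus: none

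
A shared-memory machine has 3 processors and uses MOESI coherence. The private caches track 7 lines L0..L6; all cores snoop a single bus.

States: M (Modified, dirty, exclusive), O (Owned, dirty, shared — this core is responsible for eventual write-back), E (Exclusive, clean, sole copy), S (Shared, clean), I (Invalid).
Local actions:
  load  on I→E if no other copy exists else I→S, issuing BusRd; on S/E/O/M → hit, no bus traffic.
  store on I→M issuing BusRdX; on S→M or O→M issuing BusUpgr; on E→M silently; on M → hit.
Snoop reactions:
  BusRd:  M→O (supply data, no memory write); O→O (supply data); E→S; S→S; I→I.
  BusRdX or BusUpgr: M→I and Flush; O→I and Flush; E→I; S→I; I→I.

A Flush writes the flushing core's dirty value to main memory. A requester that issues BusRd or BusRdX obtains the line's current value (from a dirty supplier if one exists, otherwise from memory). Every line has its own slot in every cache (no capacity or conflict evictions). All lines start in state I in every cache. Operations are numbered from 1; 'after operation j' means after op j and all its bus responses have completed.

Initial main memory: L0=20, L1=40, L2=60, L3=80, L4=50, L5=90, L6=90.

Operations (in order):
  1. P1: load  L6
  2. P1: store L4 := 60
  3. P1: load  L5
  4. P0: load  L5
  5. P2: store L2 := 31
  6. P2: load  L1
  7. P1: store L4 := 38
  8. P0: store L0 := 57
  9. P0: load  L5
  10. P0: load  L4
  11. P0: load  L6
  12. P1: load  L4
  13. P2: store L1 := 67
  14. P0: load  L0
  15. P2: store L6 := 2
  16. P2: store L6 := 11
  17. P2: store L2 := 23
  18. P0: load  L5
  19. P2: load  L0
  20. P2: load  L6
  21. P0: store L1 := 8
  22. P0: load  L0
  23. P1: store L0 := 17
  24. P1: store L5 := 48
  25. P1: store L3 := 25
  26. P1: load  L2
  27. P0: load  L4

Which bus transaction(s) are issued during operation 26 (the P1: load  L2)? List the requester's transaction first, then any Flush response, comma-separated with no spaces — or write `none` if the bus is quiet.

[1] P1: load  L6 | P0:I, P1:E(90), P2:I | bus: BusRd
[2] P1: store L4 := 60 | P0:I, P1:M(60), P2:I | bus: BusRdX
[3] P1: load  L5 | P0:I, P1:E(90), P2:I | bus: BusRd
[4] P0: load  L5 | P0:S(90), P1:S(90), P2:I | bus: BusRd
[5] P2: store L2 := 31 | P0:I, P1:I, P2:M(31) | bus: BusRdX
[6] P2: load  L1 | P0:I, P1:I, P2:E(40) | bus: BusRd
[7] P1: store L4 := 38 | P0:I, P1:M(38), P2:I | bus: none
[8] P0: store L0 := 57 | P0:M(57), P1:I, P2:I | bus: BusRdX
[9] P0: load  L5 | P0:S(90), P1:S(90), P2:I | bus: none
[10] P0: load  L4 | P0:S(38), P1:O(38), P2:I | bus: BusRd
[11] P0: load  L6 | P0:S(90), P1:S(90), P2:I | bus: BusRd
[12] P1: load  L4 | P0:S(38), P1:O(38), P2:I | bus: none
[13] P2: store L1 := 67 | P0:I, P1:I, P2:M(67) | bus: none
[14] P0: load  L0 | P0:M(57), P1:I, P2:I | bus: none
[15] P2: store L6 := 2 | P0:I, P1:I, P2:M(2) | bus: BusRdX
[16] P2: store L6 := 11 | P0:I, P1:I, P2:M(11) | bus: none
[17] P2: store L2 := 23 | P0:I, P1:I, P2:M(23) | bus: none
[18] P0: load  L5 | P0:S(90), P1:S(90), P2:I | bus: none
[19] P2: load  L0 | P0:O(57), P1:I, P2:S(57) | bus: BusRd
[20] P2: load  L6 | P0:I, P1:I, P2:M(11) | bus: none
[21] P0: store L1 := 8 | P0:M(8), P1:I, P2:I | bus: BusRdX,Flush
[22] P0: load  L0 | P0:O(57), P1:I, P2:S(57) | bus: none
[23] P1: store L0 := 17 | P0:I, P1:M(17), P2:I | bus: BusRdX,Flush
[24] P1: store L5 := 48 | P0:I, P1:M(48), P2:I | bus: BusUpgr
[25] P1: store L3 := 25 | P0:I, P1:M(25), P2:I | bus: BusRdX
[26] P1: load  L2 | P0:I, P1:S(23), P2:O(23) | bus: BusRd
[27] P0: load  L4 | P0:S(38), P1:O(38), P2:I | bus: none

bus = BusRd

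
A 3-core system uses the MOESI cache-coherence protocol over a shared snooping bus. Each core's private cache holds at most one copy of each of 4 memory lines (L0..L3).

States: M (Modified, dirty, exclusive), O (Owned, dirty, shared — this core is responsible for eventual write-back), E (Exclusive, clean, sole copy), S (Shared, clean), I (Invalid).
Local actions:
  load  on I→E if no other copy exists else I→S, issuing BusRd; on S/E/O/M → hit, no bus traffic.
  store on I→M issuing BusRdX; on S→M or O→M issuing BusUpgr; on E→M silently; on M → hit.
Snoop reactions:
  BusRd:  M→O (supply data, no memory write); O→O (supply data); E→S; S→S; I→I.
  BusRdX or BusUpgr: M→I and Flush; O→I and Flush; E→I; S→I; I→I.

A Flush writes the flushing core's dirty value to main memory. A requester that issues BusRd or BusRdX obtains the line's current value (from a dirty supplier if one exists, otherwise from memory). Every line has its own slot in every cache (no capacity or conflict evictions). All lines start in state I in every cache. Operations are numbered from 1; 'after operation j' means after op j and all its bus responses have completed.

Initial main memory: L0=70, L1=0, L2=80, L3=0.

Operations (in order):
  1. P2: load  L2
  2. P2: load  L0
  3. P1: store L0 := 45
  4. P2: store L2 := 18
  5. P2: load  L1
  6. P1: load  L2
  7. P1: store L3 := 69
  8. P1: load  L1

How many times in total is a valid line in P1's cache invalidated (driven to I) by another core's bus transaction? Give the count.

invalidations = 0

step 1: P2: load  L2  ⟶  IIE  (L2)  txn=BusRd  M[L2]=80
step 2: P2: load  L0  ⟶  IIE  (L0)  txn=BusRd  M[L0]=70
step 3: P1: store L0 := 45  ⟶  IMI  (L0)  txn=BusRdX  M[L0]=70
step 4: P2: store L2 := 18  ⟶  IIM  (L2)  txn=∅  M[L2]=80
step 5: P2: load  L1  ⟶  IIE  (L1)  txn=BusRd  M[L1]=0
step 6: P1: load  L2  ⟶  ISO  (L2)  txn=BusRd  M[L2]=80
step 7: P1: store L3 := 69  ⟶  IMI  (L3)  txn=BusRdX  M[L3]=0
step 8: P1: load  L1  ⟶  ISS  (L1)  txn=BusRd  M[L1]=0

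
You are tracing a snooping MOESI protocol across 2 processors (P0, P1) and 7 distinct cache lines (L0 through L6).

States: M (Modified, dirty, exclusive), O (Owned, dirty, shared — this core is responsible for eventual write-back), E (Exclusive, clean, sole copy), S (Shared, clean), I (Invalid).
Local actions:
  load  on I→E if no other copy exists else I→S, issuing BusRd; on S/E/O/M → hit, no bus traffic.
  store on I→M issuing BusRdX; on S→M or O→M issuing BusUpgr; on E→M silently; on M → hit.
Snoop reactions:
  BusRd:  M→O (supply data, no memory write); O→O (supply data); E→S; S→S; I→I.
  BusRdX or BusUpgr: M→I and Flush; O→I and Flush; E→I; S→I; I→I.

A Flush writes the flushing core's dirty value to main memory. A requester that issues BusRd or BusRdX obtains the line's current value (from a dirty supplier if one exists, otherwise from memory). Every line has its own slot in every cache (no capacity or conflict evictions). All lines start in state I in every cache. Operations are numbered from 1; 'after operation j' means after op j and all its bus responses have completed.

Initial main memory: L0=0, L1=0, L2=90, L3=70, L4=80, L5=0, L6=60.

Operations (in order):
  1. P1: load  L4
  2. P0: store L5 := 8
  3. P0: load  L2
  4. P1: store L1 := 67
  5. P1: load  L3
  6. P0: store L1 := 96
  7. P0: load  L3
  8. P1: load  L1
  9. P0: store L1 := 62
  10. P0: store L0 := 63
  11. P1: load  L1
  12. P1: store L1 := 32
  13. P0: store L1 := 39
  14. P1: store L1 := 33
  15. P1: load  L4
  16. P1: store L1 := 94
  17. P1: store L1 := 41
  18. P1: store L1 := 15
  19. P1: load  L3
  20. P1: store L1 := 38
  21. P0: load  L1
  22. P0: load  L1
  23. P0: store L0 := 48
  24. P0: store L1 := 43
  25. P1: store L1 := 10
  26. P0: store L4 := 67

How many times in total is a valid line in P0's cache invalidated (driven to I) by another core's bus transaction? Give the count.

step 1: P1: load  L4  ⟶  IE  (L4)  txn=BusRd  M[L4]=80
step 2: P0: store L5 := 8  ⟶  MI  (L5)  txn=BusRdX  M[L5]=0
step 3: P0: load  L2  ⟶  EI  (L2)  txn=BusRd  M[L2]=90
step 4: P1: store L1 := 67  ⟶  IM  (L1)  txn=BusRdX  M[L1]=0
step 5: P1: load  L3  ⟶  IE  (L3)  txn=BusRd  M[L3]=70
step 6: P0: store L1 := 96  ⟶  MI  (L1)  txn=BusRdX+Flush  M[L1]=67
step 7: P0: load  L3  ⟶  SS  (L3)  txn=BusRd  M[L3]=70
step 8: P1: load  L1  ⟶  OS  (L1)  txn=BusRd  M[L1]=67
step 9: P0: store L1 := 62  ⟶  MI  (L1)  txn=BusUpgr  M[L1]=67
step 10: P0: store L0 := 63  ⟶  MI  (L0)  txn=BusRdX  M[L0]=0
step 11: P1: load  L1  ⟶  OS  (L1)  txn=BusRd  M[L1]=67
step 12: P1: store L1 := 32  ⟶  IM  (L1)  txn=BusUpgr+Flush  M[L1]=62
step 13: P0: store L1 := 39  ⟶  MI  (L1)  txn=BusRdX+Flush  M[L1]=32
step 14: P1: store L1 := 33  ⟶  IM  (L1)  txn=BusRdX+Flush  M[L1]=39
step 15: P1: load  L4  ⟶  IE  (L4)  txn=∅  M[L4]=80
step 16: P1: store L1 := 94  ⟶  IM  (L1)  txn=∅  M[L1]=39
step 17: P1: store L1 := 41  ⟶  IM  (L1)  txn=∅  M[L1]=39
step 18: P1: store L1 := 15  ⟶  IM  (L1)  txn=∅  M[L1]=39
step 19: P1: load  L3  ⟶  SS  (L3)  txn=∅  M[L3]=70
step 20: P1: store L1 := 38  ⟶  IM  (L1)  txn=∅  M[L1]=39
step 21: P0: load  L1  ⟶  SO  (L1)  txn=BusRd  M[L1]=39
step 22: P0: load  L1  ⟶  SO  (L1)  txn=∅  M[L1]=39
step 23: P0: store L0 := 48  ⟶  MI  (L0)  txn=∅  M[L0]=0
step 24: P0: store L1 := 43  ⟶  MI  (L1)  txn=BusUpgr+Flush  M[L1]=38
step 25: P1: store L1 := 10  ⟶  IM  (L1)  txn=BusRdX+Flush  M[L1]=43
step 26: P0: store L4 := 67  ⟶  MI  (L4)  txn=BusRdX  M[L4]=80

invalidations = 3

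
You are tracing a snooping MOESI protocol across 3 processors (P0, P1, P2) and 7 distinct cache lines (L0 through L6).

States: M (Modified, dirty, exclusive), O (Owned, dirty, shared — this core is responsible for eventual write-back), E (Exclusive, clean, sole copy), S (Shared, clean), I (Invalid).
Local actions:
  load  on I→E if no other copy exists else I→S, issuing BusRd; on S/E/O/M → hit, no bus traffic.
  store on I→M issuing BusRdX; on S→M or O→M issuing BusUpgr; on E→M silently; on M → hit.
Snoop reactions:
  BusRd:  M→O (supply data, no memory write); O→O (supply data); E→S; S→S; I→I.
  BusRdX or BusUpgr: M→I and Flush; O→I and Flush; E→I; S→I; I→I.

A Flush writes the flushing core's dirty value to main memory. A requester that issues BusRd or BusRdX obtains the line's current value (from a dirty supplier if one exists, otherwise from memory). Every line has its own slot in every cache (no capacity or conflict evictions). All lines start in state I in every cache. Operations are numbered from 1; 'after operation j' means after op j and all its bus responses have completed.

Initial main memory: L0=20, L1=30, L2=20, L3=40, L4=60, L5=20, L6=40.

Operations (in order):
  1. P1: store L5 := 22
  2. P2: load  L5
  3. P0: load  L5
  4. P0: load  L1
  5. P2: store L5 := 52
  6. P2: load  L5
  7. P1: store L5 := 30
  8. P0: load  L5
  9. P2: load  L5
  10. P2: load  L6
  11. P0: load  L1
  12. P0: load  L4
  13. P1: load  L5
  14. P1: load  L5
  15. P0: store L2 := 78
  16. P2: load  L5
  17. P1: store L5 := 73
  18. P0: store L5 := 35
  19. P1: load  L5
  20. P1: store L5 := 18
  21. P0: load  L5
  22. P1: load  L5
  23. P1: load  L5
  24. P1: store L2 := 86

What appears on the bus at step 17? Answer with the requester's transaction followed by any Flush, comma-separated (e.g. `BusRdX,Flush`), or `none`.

1. P1: store L5 := 22  bus=[BusRdX]  L5: P0=I P1=M P2=I  mem[L5]=20
2. P2: load  L5  bus=[BusRd]  L5: P0=I P1=O P2=S  mem[L5]=20
3. P0: load  L5  bus=[BusRd]  L5: P0=S P1=O P2=S  mem[L5]=20
4. P0: load  L1  bus=[BusRd]  L1: P0=E P1=I P2=I  mem[L1]=30
5. P2: store L5 := 52  bus=[BusUpgr,Flush]  L5: P0=I P1=I P2=M  mem[L5]=22
6. P2: load  L5  bus=[-]  L5: P0=I P1=I P2=M  mem[L5]=22
7. P1: store L5 := 30  bus=[BusRdX,Flush]  L5: P0=I P1=M P2=I  mem[L5]=52
8. P0: load  L5  bus=[BusRd]  L5: P0=S P1=O P2=I  mem[L5]=52
9. P2: load  L5  bus=[BusRd]  L5: P0=S P1=O P2=S  mem[L5]=52
10. P2: load  L6  bus=[BusRd]  L6: P0=I P1=I P2=E  mem[L6]=40
11. P0: load  L1  bus=[-]  L1: P0=E P1=I P2=I  mem[L1]=30
12. P0: load  L4  bus=[BusRd]  L4: P0=E P1=I P2=I  mem[L4]=60
13. P1: load  L5  bus=[-]  L5: P0=S P1=O P2=S  mem[L5]=52
14. P1: load  L5  bus=[-]  L5: P0=S P1=O P2=S  mem[L5]=52
15. P0: store L2 := 78  bus=[BusRdX]  L2: P0=M P1=I P2=I  mem[L2]=20
16. P2: load  L5  bus=[-]  L5: P0=S P1=O P2=S  mem[L5]=52
17. P1: store L5 := 73  bus=[BusUpgr]  L5: P0=I P1=M P2=I  mem[L5]=52
18. P0: store L5 := 35  bus=[BusRdX,Flush]  L5: P0=M P1=I P2=I  mem[L5]=73
19. P1: load  L5  bus=[BusRd]  L5: P0=O P1=S P2=I  mem[L5]=73
20. P1: store L5 := 18  bus=[BusUpgr,Flush]  L5: P0=I P1=M P2=I  mem[L5]=35
21. P0: load  L5  bus=[BusRd]  L5: P0=S P1=O P2=I  mem[L5]=35
22. P1: load  L5  bus=[-]  L5: P0=S P1=O P2=I  mem[L5]=35
23. P1: load  L5  bus=[-]  L5: P0=S P1=O P2=I  mem[L5]=35
24. P1: store L2 := 86  bus=[BusRdX,Flush]  L2: P0=I P1=M P2=I  mem[L2]=78

bus = BusUpgr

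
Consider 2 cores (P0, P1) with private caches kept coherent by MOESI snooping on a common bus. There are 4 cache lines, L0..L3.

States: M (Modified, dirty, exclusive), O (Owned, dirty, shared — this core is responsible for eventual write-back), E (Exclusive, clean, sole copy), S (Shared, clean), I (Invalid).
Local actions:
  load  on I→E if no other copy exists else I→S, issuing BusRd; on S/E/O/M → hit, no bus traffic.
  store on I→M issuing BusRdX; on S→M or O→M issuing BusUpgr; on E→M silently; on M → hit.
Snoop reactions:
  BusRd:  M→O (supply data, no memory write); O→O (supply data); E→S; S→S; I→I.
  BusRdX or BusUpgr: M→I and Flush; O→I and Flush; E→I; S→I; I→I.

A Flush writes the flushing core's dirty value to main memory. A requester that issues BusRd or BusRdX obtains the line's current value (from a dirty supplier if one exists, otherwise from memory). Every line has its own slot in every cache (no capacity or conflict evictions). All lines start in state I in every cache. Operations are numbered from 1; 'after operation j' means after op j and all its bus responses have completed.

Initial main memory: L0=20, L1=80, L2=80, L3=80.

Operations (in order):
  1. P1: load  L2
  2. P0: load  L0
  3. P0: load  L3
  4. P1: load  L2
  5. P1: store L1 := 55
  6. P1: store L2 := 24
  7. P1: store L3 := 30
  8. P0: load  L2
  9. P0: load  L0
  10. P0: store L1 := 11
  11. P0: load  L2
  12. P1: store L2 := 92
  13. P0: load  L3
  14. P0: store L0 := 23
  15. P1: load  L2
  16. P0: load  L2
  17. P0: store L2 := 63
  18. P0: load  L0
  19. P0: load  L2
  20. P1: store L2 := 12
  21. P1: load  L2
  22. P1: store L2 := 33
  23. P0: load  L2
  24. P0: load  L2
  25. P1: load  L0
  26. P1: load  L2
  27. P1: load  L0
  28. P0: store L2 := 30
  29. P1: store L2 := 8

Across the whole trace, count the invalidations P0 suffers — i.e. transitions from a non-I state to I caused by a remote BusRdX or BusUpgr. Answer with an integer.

[1] P1: load  L2 | P0:I, P1:E(80) | bus: BusRd
[2] P0: load  L0 | P0:E(20), P1:I | bus: BusRd
[3] P0: load  L3 | P0:E(80), P1:I | bus: BusRd
[4] P1: load  L2 | P0:I, P1:E(80) | bus: none
[5] P1: store L1 := 55 | P0:I, P1:M(55) | bus: BusRdX
[6] P1: store L2 := 24 | P0:I, P1:M(24) | bus: none
[7] P1: store L3 := 30 | P0:I, P1:M(30) | bus: BusRdX
[8] P0: load  L2 | P0:S(24), P1:O(24) | bus: BusRd
[9] P0: load  L0 | P0:E(20), P1:I | bus: none
[10] P0: store L1 := 11 | P0:M(11), P1:I | bus: BusRdX,Flush
[11] P0: load  L2 | P0:S(24), P1:O(24) | bus: none
[12] P1: store L2 := 92 | P0:I, P1:M(92) | bus: BusUpgr
[13] P0: load  L3 | P0:S(30), P1:O(30) | bus: BusRd
[14] P0: store L0 := 23 | P0:M(23), P1:I | bus: none
[15] P1: load  L2 | P0:I, P1:M(92) | bus: none
[16] P0: load  L2 | P0:S(92), P1:O(92) | bus: BusRd
[17] P0: store L2 := 63 | P0:M(63), P1:I | bus: BusUpgr,Flush
[18] P0: load  L0 | P0:M(23), P1:I | bus: none
[19] P0: load  L2 | P0:M(63), P1:I | bus: none
[20] P1: store L2 := 12 | P0:I, P1:M(12) | bus: BusRdX,Flush
[21] P1: load  L2 | P0:I, P1:M(12) | bus: none
[22] P1: store L2 := 33 | P0:I, P1:M(33) | bus: none
[23] P0: load  L2 | P0:S(33), P1:O(33) | bus: BusRd
[24] P0: load  L2 | P0:S(33), P1:O(33) | bus: none
[25] P1: load  L0 | P0:O(23), P1:S(23) | bus: BusRd
[26] P1: load  L2 | P0:S(33), P1:O(33) | bus: none
[27] P1: load  L0 | P0:O(23), P1:S(23) | bus: none
[28] P0: store L2 := 30 | P0:M(30), P1:I | bus: BusUpgr,Flush
[29] P1: store L2 := 8 | P0:I, P1:M(8) | bus: BusRdX,Flush

invalidations = 4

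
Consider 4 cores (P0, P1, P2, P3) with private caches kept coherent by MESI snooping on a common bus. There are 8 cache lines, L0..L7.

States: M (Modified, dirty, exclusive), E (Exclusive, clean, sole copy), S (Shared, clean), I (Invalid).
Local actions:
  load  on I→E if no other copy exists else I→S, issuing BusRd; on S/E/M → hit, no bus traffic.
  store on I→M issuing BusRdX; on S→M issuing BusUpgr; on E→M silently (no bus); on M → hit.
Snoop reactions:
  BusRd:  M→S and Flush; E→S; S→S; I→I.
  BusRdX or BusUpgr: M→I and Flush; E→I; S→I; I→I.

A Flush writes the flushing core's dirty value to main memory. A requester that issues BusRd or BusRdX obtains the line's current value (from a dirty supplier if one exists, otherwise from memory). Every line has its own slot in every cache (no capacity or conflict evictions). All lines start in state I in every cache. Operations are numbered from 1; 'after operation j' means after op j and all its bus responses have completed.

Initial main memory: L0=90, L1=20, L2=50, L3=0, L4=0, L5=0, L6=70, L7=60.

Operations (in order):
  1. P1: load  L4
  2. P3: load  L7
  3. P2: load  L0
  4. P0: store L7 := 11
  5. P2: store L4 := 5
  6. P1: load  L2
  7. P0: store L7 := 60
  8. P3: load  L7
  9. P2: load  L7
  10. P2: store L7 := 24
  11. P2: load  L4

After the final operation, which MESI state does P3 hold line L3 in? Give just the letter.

state = I

step 1: P1: load  L4  ⟶  IEII  (L4)  txn=BusRd  M[L4]=0
step 2: P3: load  L7  ⟶  IIIE  (L7)  txn=BusRd  M[L7]=60
step 3: P2: load  L0  ⟶  IIEI  (L0)  txn=BusRd  M[L0]=90
step 4: P0: store L7 := 11  ⟶  MIII  (L7)  txn=BusRdX  M[L7]=60
step 5: P2: store L4 := 5  ⟶  IIMI  (L4)  txn=BusRdX  M[L4]=0
step 6: P1: load  L2  ⟶  IEII  (L2)  txn=BusRd  M[L2]=50
step 7: P0: store L7 := 60  ⟶  MIII  (L7)  txn=∅  M[L7]=60
step 8: P3: load  L7  ⟶  SIIS  (L7)  txn=BusRd+Flush  M[L7]=60
step 9: P2: load  L7  ⟶  SISS  (L7)  txn=BusRd  M[L7]=60
step 10: P2: store L7 := 24  ⟶  IIMI  (L7)  txn=BusUpgr  M[L7]=60
step 11: P2: load  L4  ⟶  IIMI  (L4)  txn=∅  M[L4]=0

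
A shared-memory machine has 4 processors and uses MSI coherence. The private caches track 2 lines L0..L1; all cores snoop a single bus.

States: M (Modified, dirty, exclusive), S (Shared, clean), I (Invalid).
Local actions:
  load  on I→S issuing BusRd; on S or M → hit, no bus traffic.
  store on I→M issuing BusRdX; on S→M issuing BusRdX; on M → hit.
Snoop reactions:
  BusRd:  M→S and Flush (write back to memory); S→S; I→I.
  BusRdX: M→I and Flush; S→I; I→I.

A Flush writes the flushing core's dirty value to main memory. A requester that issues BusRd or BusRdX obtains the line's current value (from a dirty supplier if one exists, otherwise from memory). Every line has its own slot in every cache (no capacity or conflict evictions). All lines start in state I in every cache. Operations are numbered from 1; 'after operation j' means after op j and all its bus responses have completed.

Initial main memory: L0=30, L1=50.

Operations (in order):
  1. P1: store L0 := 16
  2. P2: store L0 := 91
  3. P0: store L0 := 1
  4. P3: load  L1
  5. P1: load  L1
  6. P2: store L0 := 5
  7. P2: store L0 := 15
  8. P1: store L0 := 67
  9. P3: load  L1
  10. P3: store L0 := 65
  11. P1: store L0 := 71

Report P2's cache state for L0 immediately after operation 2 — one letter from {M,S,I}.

[1] P1: store L0 := 16 | P0:I, P1:M(16), P2:I, P3:I | bus: BusRdX
[2] P2: store L0 := 91 | P0:I, P1:I, P2:M(91), P3:I | bus: BusRdX,Flush
[3] P0: store L0 := 1 | P0:M(1), P1:I, P2:I, P3:I | bus: BusRdX,Flush
[4] P3: load  L1 | P0:I, P1:I, P2:I, P3:S(50) | bus: BusRd
[5] P1: load  L1 | P0:I, P1:S(50), P2:I, P3:S(50) | bus: BusRd
[6] P2: store L0 := 5 | P0:I, P1:I, P2:M(5), P3:I | bus: BusRdX,Flush
[7] P2: store L0 := 15 | P0:I, P1:I, P2:M(15), P3:I | bus: none
[8] P1: store L0 := 67 | P0:I, P1:M(67), P2:I, P3:I | bus: BusRdX,Flush
[9] P3: load  L1 | P0:I, P1:S(50), P2:I, P3:S(50) | bus: none
[10] P3: store L0 := 65 | P0:I, P1:I, P2:I, P3:M(65) | bus: BusRdX,Flush
[11] P1: store L0 := 71 | P0:I, P1:M(71), P2:I, P3:I | bus: BusRdX,Flush

state = M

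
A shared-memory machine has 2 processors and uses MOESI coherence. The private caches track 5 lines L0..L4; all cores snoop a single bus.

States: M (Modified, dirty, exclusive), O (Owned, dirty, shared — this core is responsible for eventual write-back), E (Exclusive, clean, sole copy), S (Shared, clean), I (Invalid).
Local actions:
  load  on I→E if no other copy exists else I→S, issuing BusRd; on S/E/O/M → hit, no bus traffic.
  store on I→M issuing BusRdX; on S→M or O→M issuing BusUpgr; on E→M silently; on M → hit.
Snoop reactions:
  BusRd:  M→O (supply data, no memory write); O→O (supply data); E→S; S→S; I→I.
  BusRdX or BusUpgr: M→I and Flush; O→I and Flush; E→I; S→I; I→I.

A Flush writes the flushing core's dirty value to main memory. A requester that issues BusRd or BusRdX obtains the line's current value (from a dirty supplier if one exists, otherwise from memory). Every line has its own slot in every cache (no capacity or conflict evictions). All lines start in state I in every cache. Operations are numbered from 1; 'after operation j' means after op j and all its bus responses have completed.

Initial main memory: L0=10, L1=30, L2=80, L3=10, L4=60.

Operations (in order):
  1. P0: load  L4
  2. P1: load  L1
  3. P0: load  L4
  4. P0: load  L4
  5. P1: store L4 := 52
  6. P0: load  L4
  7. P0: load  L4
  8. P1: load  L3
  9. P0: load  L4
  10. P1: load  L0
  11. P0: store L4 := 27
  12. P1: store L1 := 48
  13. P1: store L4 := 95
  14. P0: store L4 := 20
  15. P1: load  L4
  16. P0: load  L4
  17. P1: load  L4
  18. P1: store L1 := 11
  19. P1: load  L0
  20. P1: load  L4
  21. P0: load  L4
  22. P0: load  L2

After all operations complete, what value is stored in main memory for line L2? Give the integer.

  op1 P0: load  L4 → E/I on L4; bus BusRd; mem=60
  op2 P1: load  L1 → I/E on L1; bus BusRd; mem=30
  op3 P0: load  L4 → E/I on L4; bus (none); mem=60
  op4 P0: load  L4 → E/I on L4; bus (none); mem=60
  op5 P1: store L4 := 52 → I/M on L4; bus BusRdX; mem=60
  op6 P0: load  L4 → S/O on L4; bus BusRd; mem=60
  op7 P0: load  L4 → S/O on L4; bus (none); mem=60
  op8 P1: load  L3 → I/E on L3; bus BusRd; mem=10
  op9 P0: load  L4 → S/O on L4; bus (none); mem=60
  op10 P1: load  L0 → I/E on L0; bus BusRd; mem=10
  op11 P0: store L4 := 27 → M/I on L4; bus BusUpgr Flush; mem=52
  op12 P1: store L1 := 48 → I/M on L1; bus (none); mem=30
  op13 P1: store L4 := 95 → I/M on L4; bus BusRdX Flush; mem=27
  op14 P0: store L4 := 20 → M/I on L4; bus BusRdX Flush; mem=95
  op15 P1: load  L4 → O/S on L4; bus BusRd; mem=95
  op16 P0: load  L4 → O/S on L4; bus (none); mem=95
  op17 P1: load  L4 → O/S on L4; bus (none); mem=95
  op18 P1: store L1 := 11 → I/M on L1; bus (none); mem=30
  op19 P1: load  L0 → I/E on L0; bus (none); mem=10
  op20 P1: load  L4 → O/S on L4; bus (none); mem=95
  op21 P0: load  L4 → O/S on L4; bus (none); mem=95
  op22 P0: load  L2 → E/I on L2; bus BusRd; mem=80

memory[L2] = 80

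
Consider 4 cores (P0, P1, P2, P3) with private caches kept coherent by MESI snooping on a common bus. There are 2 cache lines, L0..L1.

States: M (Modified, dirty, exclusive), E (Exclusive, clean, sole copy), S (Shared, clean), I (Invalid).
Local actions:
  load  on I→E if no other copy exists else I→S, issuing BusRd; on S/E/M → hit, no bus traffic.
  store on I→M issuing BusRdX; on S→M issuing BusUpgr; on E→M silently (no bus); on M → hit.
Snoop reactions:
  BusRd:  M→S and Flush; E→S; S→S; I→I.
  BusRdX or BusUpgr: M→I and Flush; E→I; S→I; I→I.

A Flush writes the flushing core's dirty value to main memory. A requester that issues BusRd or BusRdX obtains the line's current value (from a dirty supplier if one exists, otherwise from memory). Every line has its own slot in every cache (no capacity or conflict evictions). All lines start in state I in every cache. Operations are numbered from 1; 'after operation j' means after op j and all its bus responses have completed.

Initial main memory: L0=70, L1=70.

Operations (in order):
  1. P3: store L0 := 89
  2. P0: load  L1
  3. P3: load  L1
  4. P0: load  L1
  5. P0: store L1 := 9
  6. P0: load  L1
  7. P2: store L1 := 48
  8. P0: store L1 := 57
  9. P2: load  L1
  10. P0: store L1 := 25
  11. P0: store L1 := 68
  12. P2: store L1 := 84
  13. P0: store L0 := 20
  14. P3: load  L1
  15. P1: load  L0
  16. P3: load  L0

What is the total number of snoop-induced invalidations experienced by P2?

1. P3: store L0 := 89  bus=[BusRdX]  L0: P0=I P1=I P2=I P3=M  mem[L0]=70
2. P0: load  L1  bus=[BusRd]  L1: P0=E P1=I P2=I P3=I  mem[L1]=70
3. P3: load  L1  bus=[BusRd]  L1: P0=S P1=I P2=I P3=S  mem[L1]=70
4. P0: load  L1  bus=[-]  L1: P0=S P1=I P2=I P3=S  mem[L1]=70
5. P0: store L1 := 9  bus=[BusUpgr]  L1: P0=M P1=I P2=I P3=I  mem[L1]=70
6. P0: load  L1  bus=[-]  L1: P0=M P1=I P2=I P3=I  mem[L1]=70
7. P2: store L1 := 48  bus=[BusRdX,Flush]  L1: P0=I P1=I P2=M P3=I  mem[L1]=9
8. P0: store L1 := 57  bus=[BusRdX,Flush]  L1: P0=M P1=I P2=I P3=I  mem[L1]=48
9. P2: load  L1  bus=[BusRd,Flush]  L1: P0=S P1=I P2=S P3=I  mem[L1]=57
10. P0: store L1 := 25  bus=[BusUpgr]  L1: P0=M P1=I P2=I P3=I  mem[L1]=57
11. P0: store L1 := 68  bus=[-]  L1: P0=M P1=I P2=I P3=I  mem[L1]=57
12. P2: store L1 := 84  bus=[BusRdX,Flush]  L1: P0=I P1=I P2=M P3=I  mem[L1]=68
13. P0: store L0 := 20  bus=[BusRdX,Flush]  L0: P0=M P1=I P2=I P3=I  mem[L0]=89
14. P3: load  L1  bus=[BusRd,Flush]  L1: P0=I P1=I P2=S P3=S  mem[L1]=84
15. P1: load  L0  bus=[BusRd,Flush]  L0: P0=S P1=S P2=I P3=I  mem[L0]=20
16. P3: load  L0  bus=[BusRd]  L0: P0=S P1=S P2=I P3=S  mem[L0]=20

invalidations = 2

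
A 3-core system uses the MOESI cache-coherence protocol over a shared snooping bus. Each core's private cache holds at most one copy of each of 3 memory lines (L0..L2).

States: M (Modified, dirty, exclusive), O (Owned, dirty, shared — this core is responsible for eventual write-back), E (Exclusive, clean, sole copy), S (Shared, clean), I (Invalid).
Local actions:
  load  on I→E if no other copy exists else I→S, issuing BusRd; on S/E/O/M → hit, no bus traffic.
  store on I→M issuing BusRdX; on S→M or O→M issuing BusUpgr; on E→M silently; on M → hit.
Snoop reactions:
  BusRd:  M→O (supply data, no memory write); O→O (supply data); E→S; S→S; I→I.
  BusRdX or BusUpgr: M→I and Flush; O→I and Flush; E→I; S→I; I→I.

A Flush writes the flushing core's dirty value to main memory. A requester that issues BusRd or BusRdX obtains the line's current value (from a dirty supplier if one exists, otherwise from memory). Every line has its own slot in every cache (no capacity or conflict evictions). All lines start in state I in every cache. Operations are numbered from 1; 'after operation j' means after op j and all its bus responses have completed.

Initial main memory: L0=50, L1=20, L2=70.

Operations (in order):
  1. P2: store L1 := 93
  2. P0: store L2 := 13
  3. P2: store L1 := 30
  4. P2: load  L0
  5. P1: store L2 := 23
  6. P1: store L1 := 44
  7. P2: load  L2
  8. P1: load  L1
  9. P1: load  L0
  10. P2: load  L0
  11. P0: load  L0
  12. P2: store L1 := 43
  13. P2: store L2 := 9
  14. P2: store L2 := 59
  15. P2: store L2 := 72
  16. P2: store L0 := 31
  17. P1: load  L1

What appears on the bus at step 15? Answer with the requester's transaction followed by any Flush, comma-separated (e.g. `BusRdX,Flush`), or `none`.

bus = none

[1] P2: store L1 := 93 | P0:I, P1:I, P2:M(93) | bus: BusRdX
[2] P0: store L2 := 13 | P0:M(13), P1:I, P2:I | bus: BusRdX
[3] P2: store L1 := 30 | P0:I, P1:I, P2:M(30) | bus: none
[4] P2: load  L0 | P0:I, P1:I, P2:E(50) | bus: BusRd
[5] P1: store L2 := 23 | P0:I, P1:M(23), P2:I | bus: BusRdX,Flush
[6] P1: store L1 := 44 | P0:I, P1:M(44), P2:I | bus: BusRdX,Flush
[7] P2: load  L2 | P0:I, P1:O(23), P2:S(23) | bus: BusRd
[8] P1: load  L1 | P0:I, P1:M(44), P2:I | bus: none
[9] P1: load  L0 | P0:I, P1:S(50), P2:S(50) | bus: BusRd
[10] P2: load  L0 | P0:I, P1:S(50), P2:S(50) | bus: none
[11] P0: load  L0 | P0:S(50), P1:S(50), P2:S(50) | bus: BusRd
[12] P2: store L1 := 43 | P0:I, P1:I, P2:M(43) | bus: BusRdX,Flush
[13] P2: store L2 := 9 | P0:I, P1:I, P2:M(9) | bus: BusUpgr,Flush
[14] P2: store L2 := 59 | P0:I, P1:I, P2:M(59) | bus: none
[15] P2: store L2 := 72 | P0:I, P1:I, P2:M(72) | bus: none
[16] P2: store L0 := 31 | P0:I, P1:I, P2:M(31) | bus: BusUpgr
[17] P1: load  L1 | P0:I, P1:S(43), P2:O(43) | bus: BusRd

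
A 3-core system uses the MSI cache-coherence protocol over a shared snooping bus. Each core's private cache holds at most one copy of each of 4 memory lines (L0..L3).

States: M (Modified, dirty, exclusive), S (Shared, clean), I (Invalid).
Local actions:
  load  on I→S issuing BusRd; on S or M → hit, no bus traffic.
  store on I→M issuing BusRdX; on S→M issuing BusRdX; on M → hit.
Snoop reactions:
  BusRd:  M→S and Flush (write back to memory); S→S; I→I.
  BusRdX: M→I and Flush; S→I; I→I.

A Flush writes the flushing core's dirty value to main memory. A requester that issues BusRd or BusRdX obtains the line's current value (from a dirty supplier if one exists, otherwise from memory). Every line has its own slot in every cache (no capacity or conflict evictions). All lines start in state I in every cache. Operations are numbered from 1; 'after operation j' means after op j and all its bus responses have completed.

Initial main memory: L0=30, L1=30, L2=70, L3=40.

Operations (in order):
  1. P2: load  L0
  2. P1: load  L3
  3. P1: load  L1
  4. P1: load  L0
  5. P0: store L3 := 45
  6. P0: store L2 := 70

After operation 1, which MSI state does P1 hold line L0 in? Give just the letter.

state = I

step 1: P2: load  L0  ⟶  IIS  (L0)  txn=BusRd  M[L0]=30
step 2: P1: load  L3  ⟶  ISI  (L3)  txn=BusRd  M[L3]=40
step 3: P1: load  L1  ⟶  ISI  (L1)  txn=BusRd  M[L1]=30
step 4: P1: load  L0  ⟶  ISS  (L0)  txn=BusRd  M[L0]=30
step 5: P0: store L3 := 45  ⟶  MII  (L3)  txn=BusRdX  M[L3]=40
step 6: P0: store L2 := 70  ⟶  MII  (L2)  txn=BusRdX  M[L2]=70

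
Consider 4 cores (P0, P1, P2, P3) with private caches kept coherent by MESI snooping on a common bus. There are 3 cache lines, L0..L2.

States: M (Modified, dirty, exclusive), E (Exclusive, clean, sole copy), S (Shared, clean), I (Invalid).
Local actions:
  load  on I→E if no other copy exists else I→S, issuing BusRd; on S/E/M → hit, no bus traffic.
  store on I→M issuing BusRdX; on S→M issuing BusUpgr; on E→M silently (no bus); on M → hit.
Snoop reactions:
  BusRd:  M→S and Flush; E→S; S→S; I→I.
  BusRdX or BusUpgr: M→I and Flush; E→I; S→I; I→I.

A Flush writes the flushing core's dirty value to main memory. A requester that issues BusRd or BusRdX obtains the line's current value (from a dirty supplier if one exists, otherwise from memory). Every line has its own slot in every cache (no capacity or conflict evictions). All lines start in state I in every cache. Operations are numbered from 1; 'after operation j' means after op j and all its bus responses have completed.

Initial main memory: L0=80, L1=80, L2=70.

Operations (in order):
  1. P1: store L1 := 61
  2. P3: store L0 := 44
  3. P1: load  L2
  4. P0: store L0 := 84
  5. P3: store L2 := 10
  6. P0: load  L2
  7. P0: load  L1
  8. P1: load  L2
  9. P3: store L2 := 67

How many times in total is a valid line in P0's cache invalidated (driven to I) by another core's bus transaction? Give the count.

step 1: P1: store L1 := 61  ⟶  IMII  (L1)  txn=BusRdX  M[L1]=80
step 2: P3: store L0 := 44  ⟶  IIIM  (L0)  txn=BusRdX  M[L0]=80
step 3: P1: load  L2  ⟶  IEII  (L2)  txn=BusRd  M[L2]=70
step 4: P0: store L0 := 84  ⟶  MIII  (L0)  txn=BusRdX+Flush  M[L0]=44
step 5: P3: store L2 := 10  ⟶  IIIM  (L2)  txn=BusRdX  M[L2]=70
step 6: P0: load  L2  ⟶  SIIS  (L2)  txn=BusRd+Flush  M[L2]=10
step 7: P0: load  L1  ⟶  SSII  (L1)  txn=BusRd+Flush  M[L1]=61
step 8: P1: load  L2  ⟶  SSIS  (L2)  txn=BusRd  M[L2]=10
step 9: P3: store L2 := 67  ⟶  IIIM  (L2)  txn=BusUpgr  M[L2]=10

invalidations = 1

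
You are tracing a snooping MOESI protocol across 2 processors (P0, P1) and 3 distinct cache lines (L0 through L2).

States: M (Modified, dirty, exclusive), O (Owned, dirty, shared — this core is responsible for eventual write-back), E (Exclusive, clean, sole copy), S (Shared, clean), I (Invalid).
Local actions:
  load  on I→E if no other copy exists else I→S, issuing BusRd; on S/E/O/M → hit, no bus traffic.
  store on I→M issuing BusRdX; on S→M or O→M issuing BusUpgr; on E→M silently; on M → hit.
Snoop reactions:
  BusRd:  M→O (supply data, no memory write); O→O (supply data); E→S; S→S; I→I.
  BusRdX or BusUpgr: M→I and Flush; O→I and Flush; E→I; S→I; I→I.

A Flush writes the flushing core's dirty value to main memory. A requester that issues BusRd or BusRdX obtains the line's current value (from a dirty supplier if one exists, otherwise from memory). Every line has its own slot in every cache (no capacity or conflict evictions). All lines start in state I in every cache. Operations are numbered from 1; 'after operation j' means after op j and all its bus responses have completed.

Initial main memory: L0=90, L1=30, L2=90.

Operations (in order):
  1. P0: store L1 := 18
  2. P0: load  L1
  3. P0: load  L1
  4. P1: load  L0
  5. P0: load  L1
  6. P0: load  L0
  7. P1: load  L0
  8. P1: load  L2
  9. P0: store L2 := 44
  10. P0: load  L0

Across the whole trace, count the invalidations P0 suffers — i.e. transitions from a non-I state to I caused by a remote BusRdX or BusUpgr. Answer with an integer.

invalidations = 0

  op1 P0: store L1 := 18 → M/I on L1; bus BusRdX; mem=30
  op2 P0: load  L1 → M/I on L1; bus (none); mem=30
  op3 P0: load  L1 → M/I on L1; bus (none); mem=30
  op4 P1: load  L0 → I/E on L0; bus BusRd; mem=90
  op5 P0: load  L1 → M/I on L1; bus (none); mem=30
  op6 P0: load  L0 → S/S on L0; bus BusRd; mem=90
  op7 P1: load  L0 → S/S on L0; bus (none); mem=90
  op8 P1: load  L2 → I/E on L2; bus BusRd; mem=90
  op9 P0: store L2 := 44 → M/I on L2; bus BusRdX; mem=90
  op10 P0: load  L0 → S/S on L0; bus (none); mem=90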